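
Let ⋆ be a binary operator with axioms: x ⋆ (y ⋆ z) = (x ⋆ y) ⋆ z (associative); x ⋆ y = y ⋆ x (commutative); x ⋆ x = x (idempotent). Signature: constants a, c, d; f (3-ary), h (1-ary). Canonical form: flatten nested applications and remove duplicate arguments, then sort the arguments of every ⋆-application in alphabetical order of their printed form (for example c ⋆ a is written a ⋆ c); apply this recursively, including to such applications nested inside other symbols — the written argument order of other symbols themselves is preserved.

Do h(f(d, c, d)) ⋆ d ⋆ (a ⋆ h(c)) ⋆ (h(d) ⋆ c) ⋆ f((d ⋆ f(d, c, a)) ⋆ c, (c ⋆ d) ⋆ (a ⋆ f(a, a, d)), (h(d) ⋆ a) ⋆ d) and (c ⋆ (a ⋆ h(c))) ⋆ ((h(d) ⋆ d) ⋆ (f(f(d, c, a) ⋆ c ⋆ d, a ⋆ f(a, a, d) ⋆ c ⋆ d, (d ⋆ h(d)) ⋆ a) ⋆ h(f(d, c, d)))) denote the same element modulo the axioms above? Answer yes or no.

Left:  h(f(d, c, d)) ⋆ d ⋆ (a ⋆ h(c)) ⋆ (h(d) ⋆ c) ⋆ f((d ⋆ f(d, c, a)) ⋆ c, (c ⋆ d) ⋆ (a ⋆ f(a, a, d)), (h(d) ⋆ a) ⋆ d)
  Merge nested applications:  h(f(d, c, d)) ⋆ d ⋆ a ⋆ h(c) ⋆ h(d) ⋆ c ⋆ f((d ⋆ f(d, c, a)) ⋆ c, (c ⋆ d) ⋆ (a ⋆ f(a, a, d)), (h(d) ⋆ a) ⋆ d)
  Inside:  f((d ⋆ f(d, c, a)) ⋆ c, (c ⋆ d) ⋆ (a ⋆ f(a, a, d)), (h(d) ⋆ a) ⋆ d)  →  f(c ⋆ d ⋆ f(d, c, a), a ⋆ c ⋆ d ⋆ f(a, a, d), a ⋆ d ⋆ h(d))
  Sort:  a ⋆ c ⋆ d ⋆ f(c ⋆ d ⋆ f(d, c, a), a ⋆ c ⋆ d ⋆ f(a, a, d), a ⋆ d ⋆ h(d)) ⋆ h(c) ⋆ h(d) ⋆ h(f(d, c, d))
Right:  (c ⋆ (a ⋆ h(c))) ⋆ ((h(d) ⋆ d) ⋆ (f(f(d, c, a) ⋆ c ⋆ d, a ⋆ f(a, a, d) ⋆ c ⋆ d, (d ⋆ h(d)) ⋆ a) ⋆ h(f(d, c, d))))
  Un-nest:  c ⋆ a ⋆ h(c) ⋆ h(d) ⋆ d ⋆ f(f(d, c, a) ⋆ c ⋆ d, a ⋆ f(a, a, d) ⋆ c ⋆ d, (d ⋆ h(d)) ⋆ a) ⋆ h(f(d, c, d))
  Simplify inside:  f(f(d, c, a) ⋆ c ⋆ d, a ⋆ f(a, a, d) ⋆ c ⋆ d, (d ⋆ h(d)) ⋆ a)  →  f(c ⋆ d ⋆ f(d, c, a), a ⋆ c ⋆ d ⋆ f(a, a, d), a ⋆ d ⋆ h(d))
  Sort:  a ⋆ c ⋆ d ⋆ f(c ⋆ d ⋆ f(d, c, a), a ⋆ c ⋆ d ⋆ f(a, a, d), a ⋆ d ⋆ h(d)) ⋆ h(c) ⋆ h(d) ⋆ h(f(d, c, d))

Answer: yes — both canonical forms are a ⋆ c ⋆ d ⋆ f(c ⋆ d ⋆ f(d, c, a), a ⋆ c ⋆ d ⋆ f(a, a, d), a ⋆ d ⋆ h(d)) ⋆ h(c) ⋆ h(d) ⋆ h(f(d, c, d))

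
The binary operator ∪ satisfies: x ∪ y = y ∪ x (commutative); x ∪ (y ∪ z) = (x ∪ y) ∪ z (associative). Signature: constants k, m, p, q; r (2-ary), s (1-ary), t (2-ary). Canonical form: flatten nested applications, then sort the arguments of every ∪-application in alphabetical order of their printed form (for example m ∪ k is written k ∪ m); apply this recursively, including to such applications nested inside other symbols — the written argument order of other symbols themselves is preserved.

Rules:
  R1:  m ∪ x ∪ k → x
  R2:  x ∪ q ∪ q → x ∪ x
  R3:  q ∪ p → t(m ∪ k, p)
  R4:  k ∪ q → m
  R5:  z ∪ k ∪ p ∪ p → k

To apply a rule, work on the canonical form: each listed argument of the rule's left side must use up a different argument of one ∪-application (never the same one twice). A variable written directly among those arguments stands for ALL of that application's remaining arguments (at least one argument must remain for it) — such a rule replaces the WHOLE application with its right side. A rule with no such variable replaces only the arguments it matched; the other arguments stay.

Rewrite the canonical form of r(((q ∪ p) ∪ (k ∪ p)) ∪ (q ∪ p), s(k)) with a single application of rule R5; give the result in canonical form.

Canonical form:  r(k ∪ p ∪ p ∪ p ∪ q ∪ q, s(k))
R5 matches:  uses k, p, p;  z := p ∪ q ∪ q
The variable takes the whole remainder — replace the entire application.
New term:  r(k, s(k))

Answer: r(k, s(k))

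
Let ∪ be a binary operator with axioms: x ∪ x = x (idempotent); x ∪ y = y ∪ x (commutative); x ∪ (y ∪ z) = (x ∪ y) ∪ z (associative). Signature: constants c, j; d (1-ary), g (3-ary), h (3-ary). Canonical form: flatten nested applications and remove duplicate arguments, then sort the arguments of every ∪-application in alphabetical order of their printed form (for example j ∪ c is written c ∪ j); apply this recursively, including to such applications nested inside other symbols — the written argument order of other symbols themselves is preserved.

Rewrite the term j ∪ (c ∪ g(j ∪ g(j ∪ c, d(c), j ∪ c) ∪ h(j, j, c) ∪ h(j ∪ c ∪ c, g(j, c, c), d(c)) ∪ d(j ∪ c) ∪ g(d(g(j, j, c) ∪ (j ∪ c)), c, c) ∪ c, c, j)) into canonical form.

Un-nest:  j ∪ c ∪ g(j ∪ g(j ∪ c, d(c), j ∪ c) ∪ h(j, j, c) ∪ h(j ∪ c ∪ c, g(j, c, c), d(c)) ∪ d(j ∪ c) ∪ g(d(g(j, j, c) ∪ (j ∪ c)), c, c) ∪ c, c, j)
Simplify inside:  g(j ∪ g(j ∪ c, d(c), j ∪ c) ∪ h(j, j, c) ∪ h(j ∪ c ∪ c, g(j, c, c), d(c)) ∪ d(j ∪ c) ∪ g(d(g(j, j, c) ∪ (j ∪ c)), c, c) ∪ c, c, j)  →  g(c ∪ d(c ∪ j) ∪ g(c ∪ j, d(c), c ∪ j) ∪ g(d(c ∪ g(j, j, c) ∪ j), c, c) ∪ h(c ∪ j, g(j, c, c), d(c)) ∪ h(j, j, c) ∪ j, c, j)
Sort arguments:  c ∪ g(c ∪ d(c ∪ j) ∪ g(c ∪ j, d(c), c ∪ j) ∪ g(d(c ∪ g(j, j, c) ∪ j), c, c) ∪ h(c ∪ j, g(j, c, c), d(c)) ∪ h(j, j, c) ∪ j, c, j) ∪ j

Answer: c ∪ g(c ∪ d(c ∪ j) ∪ g(c ∪ j, d(c), c ∪ j) ∪ g(d(c ∪ g(j, j, c) ∪ j), c, c) ∪ h(c ∪ j, g(j, c, c), d(c)) ∪ h(j, j, c) ∪ j, c, j) ∪ j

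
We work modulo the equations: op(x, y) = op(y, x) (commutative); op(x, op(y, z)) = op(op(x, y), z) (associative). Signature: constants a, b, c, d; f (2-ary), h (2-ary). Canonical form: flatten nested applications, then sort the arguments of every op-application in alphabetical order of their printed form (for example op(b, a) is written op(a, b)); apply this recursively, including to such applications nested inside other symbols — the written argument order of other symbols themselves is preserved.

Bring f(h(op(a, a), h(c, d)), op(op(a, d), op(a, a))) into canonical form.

Focus inside:  op(op(a, d), op(a, a))
Un-nest:  op(a, d, a, a)
Sort arguments:  op(a, a, a, d)
Put back:  f(h(op(a, a), h(c, d)), op(a, a, a, d))

Answer: f(h(op(a, a), h(c, d)), op(a, a, a, d))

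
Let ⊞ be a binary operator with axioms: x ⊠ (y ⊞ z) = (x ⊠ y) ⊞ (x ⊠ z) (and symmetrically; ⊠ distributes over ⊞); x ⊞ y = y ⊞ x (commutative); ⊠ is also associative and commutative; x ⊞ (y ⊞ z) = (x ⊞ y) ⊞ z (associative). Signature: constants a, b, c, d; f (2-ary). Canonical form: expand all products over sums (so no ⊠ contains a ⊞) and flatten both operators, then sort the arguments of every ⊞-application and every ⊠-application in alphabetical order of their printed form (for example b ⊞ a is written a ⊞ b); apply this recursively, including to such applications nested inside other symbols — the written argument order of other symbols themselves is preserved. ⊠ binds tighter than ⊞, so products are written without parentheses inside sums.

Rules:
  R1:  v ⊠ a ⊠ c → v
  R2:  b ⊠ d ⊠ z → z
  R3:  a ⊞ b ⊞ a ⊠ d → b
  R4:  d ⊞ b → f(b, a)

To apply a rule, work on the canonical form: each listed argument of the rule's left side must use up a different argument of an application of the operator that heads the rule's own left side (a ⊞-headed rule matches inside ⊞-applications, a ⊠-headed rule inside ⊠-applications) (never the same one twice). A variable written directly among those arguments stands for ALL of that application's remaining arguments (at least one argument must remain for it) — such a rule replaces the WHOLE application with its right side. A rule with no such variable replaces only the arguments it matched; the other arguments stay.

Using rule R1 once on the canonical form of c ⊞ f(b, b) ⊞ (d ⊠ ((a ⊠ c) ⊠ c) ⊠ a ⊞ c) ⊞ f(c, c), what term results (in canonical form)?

Answer: a ⊠ c ⊠ d ⊞ c ⊞ c ⊞ f(b, b) ⊞ f(c, c)

Derivation:
Canonical form:  a ⊠ a ⊠ c ⊠ c ⊠ d ⊞ c ⊞ c ⊞ f(b, b) ⊞ f(c, c)
Apply R1:  consuming a, c;  v := a ⊠ c ⊠ d
The variable takes the whole remainder — replace the entire application.
Result:  a ⊠ c ⊠ d ⊞ c ⊞ c ⊞ f(b, b) ⊞ f(c, c)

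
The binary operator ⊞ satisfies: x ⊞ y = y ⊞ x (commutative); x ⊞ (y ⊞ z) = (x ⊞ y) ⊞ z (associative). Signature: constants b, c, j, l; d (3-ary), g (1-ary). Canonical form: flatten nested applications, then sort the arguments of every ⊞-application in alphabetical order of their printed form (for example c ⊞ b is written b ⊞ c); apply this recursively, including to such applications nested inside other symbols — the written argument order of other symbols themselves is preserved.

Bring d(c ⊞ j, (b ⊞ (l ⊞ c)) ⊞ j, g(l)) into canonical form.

Answer: d(c ⊞ j, b ⊞ c ⊞ j ⊞ l, g(l))

Derivation:
Descend into:  (b ⊞ (l ⊞ c)) ⊞ j
Un-nest:  b ⊞ l ⊞ c ⊞ j
Order the arguments:  b ⊞ c ⊞ j ⊞ l
Put back:  d(c ⊞ j, b ⊞ c ⊞ j ⊞ l, g(l))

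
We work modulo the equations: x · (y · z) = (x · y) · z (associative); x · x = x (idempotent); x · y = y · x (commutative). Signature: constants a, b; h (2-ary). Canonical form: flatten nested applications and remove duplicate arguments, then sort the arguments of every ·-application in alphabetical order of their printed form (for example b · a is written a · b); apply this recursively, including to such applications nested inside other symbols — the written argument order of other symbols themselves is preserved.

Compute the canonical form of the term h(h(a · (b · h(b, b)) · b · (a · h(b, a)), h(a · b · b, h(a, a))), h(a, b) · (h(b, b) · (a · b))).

Answer: h(h(a · b · h(b, a) · h(b, b), h(a · b, h(a, a))), a · b · h(a, b) · h(b, b))

Derivation:
Work inside:  a · (b · h(b, b)) · b · (a · h(b, a))
Un-nest:  a · b · h(b, b) · b · a · h(b, a)
Idempotence:  drop duplicate b, a
Order the arguments:  a · b · h(b, a) · h(b, b)
Rebuild:  h(h(a · b · h(b, a) · h(b, b), h(a · b, h(a, a))), a · b · h(a, b) · h(b, b))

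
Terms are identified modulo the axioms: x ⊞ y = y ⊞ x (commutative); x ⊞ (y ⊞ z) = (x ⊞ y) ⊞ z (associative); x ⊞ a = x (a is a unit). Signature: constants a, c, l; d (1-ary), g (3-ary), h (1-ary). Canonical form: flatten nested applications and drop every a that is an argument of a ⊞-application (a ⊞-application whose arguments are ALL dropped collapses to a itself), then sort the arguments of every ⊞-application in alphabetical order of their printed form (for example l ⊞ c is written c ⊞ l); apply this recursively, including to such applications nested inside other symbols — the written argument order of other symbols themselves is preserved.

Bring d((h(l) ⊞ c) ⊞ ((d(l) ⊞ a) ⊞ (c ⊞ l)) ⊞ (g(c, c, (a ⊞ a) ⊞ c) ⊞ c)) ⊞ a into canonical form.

Answer: d(c ⊞ c ⊞ c ⊞ d(l) ⊞ g(c, c, c) ⊞ h(l) ⊞ l)

Derivation:
Simplify inside:  d((h(l) ⊞ c) ⊞ ((d(l) ⊞ a) ⊞ (c ⊞ l)) ⊞ (g(c, c, (a ⊞ a) ⊞ c) ⊞ c))  →  d(c ⊞ c ⊞ c ⊞ d(l) ⊞ g(c, c, c) ⊞ h(l) ⊞ l)
Drop the unit:  drop a
Sort arguments:  d(c ⊞ c ⊞ c ⊞ d(l) ⊞ g(c, c, c) ⊞ h(l) ⊞ l)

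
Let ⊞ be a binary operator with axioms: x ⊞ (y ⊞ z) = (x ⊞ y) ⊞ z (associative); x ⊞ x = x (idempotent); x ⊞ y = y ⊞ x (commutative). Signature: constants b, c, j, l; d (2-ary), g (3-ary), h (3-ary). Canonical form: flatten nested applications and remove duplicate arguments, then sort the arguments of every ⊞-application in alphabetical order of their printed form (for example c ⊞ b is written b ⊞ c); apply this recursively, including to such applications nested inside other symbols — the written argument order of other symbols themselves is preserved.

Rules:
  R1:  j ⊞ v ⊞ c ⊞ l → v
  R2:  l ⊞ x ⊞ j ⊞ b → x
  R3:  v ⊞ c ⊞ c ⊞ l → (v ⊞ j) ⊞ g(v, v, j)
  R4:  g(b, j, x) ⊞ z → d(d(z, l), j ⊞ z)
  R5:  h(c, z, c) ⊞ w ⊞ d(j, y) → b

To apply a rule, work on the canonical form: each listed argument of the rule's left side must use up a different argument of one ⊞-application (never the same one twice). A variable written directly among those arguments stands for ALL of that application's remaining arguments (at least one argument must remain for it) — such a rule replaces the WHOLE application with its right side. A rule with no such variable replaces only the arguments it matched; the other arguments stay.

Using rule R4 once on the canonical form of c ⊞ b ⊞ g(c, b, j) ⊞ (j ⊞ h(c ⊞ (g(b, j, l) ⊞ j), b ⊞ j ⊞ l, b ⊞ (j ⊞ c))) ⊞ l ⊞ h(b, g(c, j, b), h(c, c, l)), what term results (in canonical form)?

Answer: b ⊞ c ⊞ g(c, b, j) ⊞ h(b, g(c, j, b), h(c, c, l)) ⊞ h(d(d(c ⊞ j, l), c ⊞ j), b ⊞ j ⊞ l, b ⊞ c ⊞ j) ⊞ j ⊞ l

Derivation:
Canonical form:  b ⊞ c ⊞ g(c, b, j) ⊞ h(b, g(c, j, b), h(c, c, l)) ⊞ h(c ⊞ g(b, j, l) ⊞ j, b ⊞ j ⊞ l, b ⊞ c ⊞ j) ⊞ j ⊞ l
R4 matches:  uses g(b, j, l);  x := l, z := c ⊞ j
The variable takes the whole remainder — replace the entire application.
Result:  b ⊞ c ⊞ g(c, b, j) ⊞ h(b, g(c, j, b), h(c, c, l)) ⊞ h(d(d(c ⊞ j, l), c ⊞ j), b ⊞ j ⊞ l, b ⊞ c ⊞ j) ⊞ j ⊞ l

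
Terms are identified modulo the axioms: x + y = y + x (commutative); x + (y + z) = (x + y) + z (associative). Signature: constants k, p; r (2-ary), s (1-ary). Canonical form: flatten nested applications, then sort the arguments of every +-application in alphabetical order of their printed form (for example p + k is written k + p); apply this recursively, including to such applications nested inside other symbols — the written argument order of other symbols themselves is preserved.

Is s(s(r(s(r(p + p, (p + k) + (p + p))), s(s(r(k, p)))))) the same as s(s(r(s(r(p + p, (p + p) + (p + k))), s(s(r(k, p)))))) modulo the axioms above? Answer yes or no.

Left:  s(s(r(s(r(p + p, (p + k) + (p + p))), s(s(r(k, p))))))
  Focus inside:  (p + k) + (p + p)
  Merge nested applications:  p + k + p + p
  Order the arguments:  k + p + p + p
  Rebuild:  s(s(r(s(r(p + p, k + p + p + p)), s(s(r(k, p))))))
Right:  s(s(r(s(r(p + p, (p + p) + (p + k))), s(s(r(k, p))))))
  Descend into:  (p + p) + (p + k)
  Flatten:  p + p + p + k
  Sort:  k + p + p + p
  Rebuild:  s(s(r(s(r(p + p, k + p + p + p)), s(s(r(k, p))))))

Answer: yes — both canonical forms are s(s(r(s(r(p + p, k + p + p + p)), s(s(r(k, p))))))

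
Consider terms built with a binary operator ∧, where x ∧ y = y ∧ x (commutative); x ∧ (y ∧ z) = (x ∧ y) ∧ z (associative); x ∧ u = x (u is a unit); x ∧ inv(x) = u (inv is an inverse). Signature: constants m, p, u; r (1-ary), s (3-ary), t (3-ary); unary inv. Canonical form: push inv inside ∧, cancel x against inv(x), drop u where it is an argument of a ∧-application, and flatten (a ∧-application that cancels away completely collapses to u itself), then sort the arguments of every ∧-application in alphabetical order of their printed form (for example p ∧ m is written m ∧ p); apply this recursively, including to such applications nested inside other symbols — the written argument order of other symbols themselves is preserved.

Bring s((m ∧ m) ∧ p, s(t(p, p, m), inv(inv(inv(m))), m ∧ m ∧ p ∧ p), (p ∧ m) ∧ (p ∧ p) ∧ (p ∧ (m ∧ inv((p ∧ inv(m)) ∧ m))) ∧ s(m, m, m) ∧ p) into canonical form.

Descend into:  (p ∧ m) ∧ (p ∧ p) ∧ (p ∧ (m ∧ inv((p ∧ inv(m)) ∧ m))) ∧ s(m, m, m) ∧ p
Push inv inside:  distribute inv over ∧ and collapse double inv
Collect:  p ∧ p ∧ p ∧ p ∧ m ∧ m ∧ s(m, m, m)
Sort:  m ∧ m ∧ p ∧ p ∧ p ∧ p ∧ s(m, m, m)
Rebuild:  s(m ∧ m ∧ p, s(t(p, p, m), inv(m), m ∧ m ∧ p ∧ p), m ∧ m ∧ p ∧ p ∧ p ∧ p ∧ s(m, m, m))

Answer: s(m ∧ m ∧ p, s(t(p, p, m), inv(m), m ∧ m ∧ p ∧ p), m ∧ m ∧ p ∧ p ∧ p ∧ p ∧ s(m, m, m))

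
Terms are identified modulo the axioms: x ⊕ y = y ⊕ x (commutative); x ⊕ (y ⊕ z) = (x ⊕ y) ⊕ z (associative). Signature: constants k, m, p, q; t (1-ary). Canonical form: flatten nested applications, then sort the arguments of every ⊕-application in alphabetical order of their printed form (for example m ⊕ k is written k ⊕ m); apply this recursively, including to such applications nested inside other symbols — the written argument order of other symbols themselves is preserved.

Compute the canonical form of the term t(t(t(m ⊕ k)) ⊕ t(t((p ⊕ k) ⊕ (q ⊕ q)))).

Descend into:  t(t(m ⊕ k)) ⊕ t(t((p ⊕ k) ⊕ (q ⊕ q)))
Canonicalize subterm:  t(t(m ⊕ k))  →  t(t(k ⊕ m))
Inside:  t(t((p ⊕ k) ⊕ (q ⊕ q)))  →  t(t(k ⊕ p ⊕ q ⊕ q))
Sort arguments:  t(t(k ⊕ m)) ⊕ t(t(k ⊕ p ⊕ q ⊕ q))
Put back:  t(t(t(k ⊕ m)) ⊕ t(t(k ⊕ p ⊕ q ⊕ q)))

Answer: t(t(t(k ⊕ m)) ⊕ t(t(k ⊕ p ⊕ q ⊕ q)))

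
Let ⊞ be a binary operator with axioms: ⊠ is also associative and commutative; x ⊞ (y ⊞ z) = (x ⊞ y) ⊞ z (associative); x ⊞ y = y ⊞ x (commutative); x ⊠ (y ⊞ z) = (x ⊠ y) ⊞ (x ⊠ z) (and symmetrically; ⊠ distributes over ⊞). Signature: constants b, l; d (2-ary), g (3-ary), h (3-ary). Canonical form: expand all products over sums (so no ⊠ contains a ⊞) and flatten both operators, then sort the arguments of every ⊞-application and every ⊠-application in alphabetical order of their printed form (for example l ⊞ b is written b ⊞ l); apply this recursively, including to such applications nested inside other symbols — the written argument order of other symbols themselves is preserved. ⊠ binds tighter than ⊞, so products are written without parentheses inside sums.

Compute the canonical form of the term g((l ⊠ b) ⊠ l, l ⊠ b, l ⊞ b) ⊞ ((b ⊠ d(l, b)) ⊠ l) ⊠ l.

Answer: b ⊠ d(l, b) ⊠ l ⊠ l ⊞ g(b ⊠ l ⊠ l, b ⊠ l, b ⊞ l)

Derivation:
Un-nest:  g(b ⊠ l ⊠ l, b ⊠ l, b ⊞ l) ⊞ b ⊠ d(l, b) ⊠ l ⊠ l
Sort:  b ⊠ d(l, b) ⊠ l ⊠ l ⊞ g(b ⊠ l ⊠ l, b ⊠ l, b ⊞ l)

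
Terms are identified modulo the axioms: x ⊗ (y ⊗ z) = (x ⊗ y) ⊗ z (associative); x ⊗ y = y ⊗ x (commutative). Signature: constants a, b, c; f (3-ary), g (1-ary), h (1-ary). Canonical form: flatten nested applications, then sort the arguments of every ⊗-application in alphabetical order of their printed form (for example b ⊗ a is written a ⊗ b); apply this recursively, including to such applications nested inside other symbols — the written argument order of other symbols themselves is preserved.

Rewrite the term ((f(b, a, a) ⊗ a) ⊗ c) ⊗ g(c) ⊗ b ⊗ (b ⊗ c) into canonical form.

Answer: a ⊗ b ⊗ b ⊗ c ⊗ c ⊗ f(b, a, a) ⊗ g(c)

Derivation:
Un-nest:  f(b, a, a) ⊗ a ⊗ c ⊗ g(c) ⊗ b ⊗ b ⊗ c
Order the arguments:  a ⊗ b ⊗ b ⊗ c ⊗ c ⊗ f(b, a, a) ⊗ g(c)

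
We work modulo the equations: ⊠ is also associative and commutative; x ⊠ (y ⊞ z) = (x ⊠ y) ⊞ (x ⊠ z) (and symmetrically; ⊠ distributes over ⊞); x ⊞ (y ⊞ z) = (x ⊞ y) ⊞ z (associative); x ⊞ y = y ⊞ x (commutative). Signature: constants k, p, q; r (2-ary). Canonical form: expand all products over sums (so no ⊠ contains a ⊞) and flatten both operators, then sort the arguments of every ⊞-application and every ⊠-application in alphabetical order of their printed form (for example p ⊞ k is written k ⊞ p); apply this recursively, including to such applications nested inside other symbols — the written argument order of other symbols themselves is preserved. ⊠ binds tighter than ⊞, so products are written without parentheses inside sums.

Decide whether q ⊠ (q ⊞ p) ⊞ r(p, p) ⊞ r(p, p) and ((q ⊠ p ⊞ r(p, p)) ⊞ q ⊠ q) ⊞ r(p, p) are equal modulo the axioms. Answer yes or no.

Left:  q ⊠ (q ⊞ p) ⊞ r(p, p) ⊞ r(p, p)
  Expand products over sums:  q ⊠ q ⊞ p ⊠ q ⊞ r(p, p) ⊞ r(p, p)
  Sort arguments:  p ⊠ q ⊞ q ⊠ q ⊞ r(p, p) ⊞ r(p, p)
Right:  ((q ⊠ p ⊞ r(p, p)) ⊞ q ⊠ q) ⊞ r(p, p)
  Un-nest:  p ⊠ q ⊞ r(p, p) ⊞ q ⊠ q ⊞ r(p, p)
  Sort:  p ⊠ q ⊞ q ⊠ q ⊞ r(p, p) ⊞ r(p, p)

Answer: yes — both canonical forms are p ⊠ q ⊞ q ⊠ q ⊞ r(p, p) ⊞ r(p, p)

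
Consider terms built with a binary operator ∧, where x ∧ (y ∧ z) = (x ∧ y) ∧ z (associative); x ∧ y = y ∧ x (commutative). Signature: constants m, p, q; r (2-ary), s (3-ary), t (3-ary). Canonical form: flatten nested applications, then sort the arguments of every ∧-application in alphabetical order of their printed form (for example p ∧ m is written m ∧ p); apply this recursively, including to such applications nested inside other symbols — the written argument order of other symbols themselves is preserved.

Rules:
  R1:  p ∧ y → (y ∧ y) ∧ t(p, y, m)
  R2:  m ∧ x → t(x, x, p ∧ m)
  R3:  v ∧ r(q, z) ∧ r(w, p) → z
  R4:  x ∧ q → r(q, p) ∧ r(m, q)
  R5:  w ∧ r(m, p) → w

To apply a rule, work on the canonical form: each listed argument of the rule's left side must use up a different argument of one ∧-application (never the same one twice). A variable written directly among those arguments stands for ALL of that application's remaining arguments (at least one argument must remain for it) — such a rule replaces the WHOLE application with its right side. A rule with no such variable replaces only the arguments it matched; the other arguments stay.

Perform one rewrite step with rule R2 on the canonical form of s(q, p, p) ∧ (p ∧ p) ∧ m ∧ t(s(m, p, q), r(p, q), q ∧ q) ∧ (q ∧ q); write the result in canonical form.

Canonical form:  m ∧ p ∧ p ∧ q ∧ q ∧ s(q, p, p) ∧ t(s(m, p, q), r(p, q), q ∧ q)
R2 matches:  uses m;  x := p ∧ p ∧ q ∧ q ∧ s(q, p, p) ∧ t(s(m, p, q), r(p, q), q ∧ q)
The variable takes the whole remainder — replace the entire application.
Result:  t(p ∧ p ∧ q ∧ q ∧ s(q, p, p) ∧ t(s(m, p, q), r(p, q), q ∧ q), p ∧ p ∧ q ∧ q ∧ s(q, p, p) ∧ t(s(m, p, q), r(p, q), q ∧ q), m ∧ p)

Answer: t(p ∧ p ∧ q ∧ q ∧ s(q, p, p) ∧ t(s(m, p, q), r(p, q), q ∧ q), p ∧ p ∧ q ∧ q ∧ s(q, p, p) ∧ t(s(m, p, q), r(p, q), q ∧ q), m ∧ p)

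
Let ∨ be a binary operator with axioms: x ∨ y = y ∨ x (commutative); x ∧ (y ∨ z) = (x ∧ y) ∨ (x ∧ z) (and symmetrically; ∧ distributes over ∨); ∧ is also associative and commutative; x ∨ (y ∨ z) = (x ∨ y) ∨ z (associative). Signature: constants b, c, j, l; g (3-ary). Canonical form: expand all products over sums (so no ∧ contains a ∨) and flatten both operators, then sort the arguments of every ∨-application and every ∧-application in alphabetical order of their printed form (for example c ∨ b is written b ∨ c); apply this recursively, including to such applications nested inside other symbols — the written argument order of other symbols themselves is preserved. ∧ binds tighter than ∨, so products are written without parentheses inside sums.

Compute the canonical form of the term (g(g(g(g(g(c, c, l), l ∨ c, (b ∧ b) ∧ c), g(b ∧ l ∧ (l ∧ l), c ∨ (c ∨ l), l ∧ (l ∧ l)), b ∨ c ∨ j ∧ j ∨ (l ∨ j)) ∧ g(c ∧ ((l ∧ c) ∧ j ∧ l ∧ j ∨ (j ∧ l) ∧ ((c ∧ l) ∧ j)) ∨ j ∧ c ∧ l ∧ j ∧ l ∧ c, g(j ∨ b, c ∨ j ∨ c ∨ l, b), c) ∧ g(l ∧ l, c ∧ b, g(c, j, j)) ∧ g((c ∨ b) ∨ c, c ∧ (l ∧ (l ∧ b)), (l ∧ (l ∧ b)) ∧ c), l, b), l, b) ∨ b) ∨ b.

Answer: b ∨ b ∨ g(g(g(b ∨ c ∨ c, b ∧ c ∧ l ∧ l, b ∧ c ∧ l ∧ l) ∧ g(c ∧ c ∧ j ∧ j ∧ l ∧ l ∨ c ∧ c ∧ j ∧ j ∧ l ∧ l ∨ c ∧ c ∧ j ∧ j ∧ l ∧ l, g(b ∨ j, c ∨ c ∨ j ∨ l, b), c) ∧ g(g(g(c, c, l), c ∨ l, b ∧ b ∧ c), g(b ∧ l ∧ l ∧ l, c ∨ c ∨ l, l ∧ l ∧ l), b ∨ c ∨ j ∨ j ∧ j ∨ l) ∧ g(l ∧ l, b ∧ c, g(c, j, j)), l, b), l, b)

Derivation:
Expand products over sums:  g(g(g(b ∨ c ∨ c, b ∧ c ∧ l ∧ l, b ∧ c ∧ l ∧ l) ∧ g(c ∧ c ∧ j ∧ j ∧ l ∧ l ∨ c ∧ c ∧ j ∧ j ∧ l ∧ l ∨ c ∧ c ∧ j ∧ j ∧ l ∧ l, g(b ∨ j, c ∨ c ∨ j ∨ l, b), c) ∧ g(g(g(c, c, l), c ∨ l, b ∧ b ∧ c), g(b ∧ l ∧ l ∧ l, c ∨ c ∨ l, l ∧ l ∧ l), b ∨ c ∨ j ∨ j ∧ j ∨ l) ∧ g(l ∧ l, b ∧ c, g(c, j, j)), l, b), l, b) ∨ b ∨ b
Sort arguments:  b ∨ b ∨ g(g(g(b ∨ c ∨ c, b ∧ c ∧ l ∧ l, b ∧ c ∧ l ∧ l) ∧ g(c ∧ c ∧ j ∧ j ∧ l ∧ l ∨ c ∧ c ∧ j ∧ j ∧ l ∧ l ∨ c ∧ c ∧ j ∧ j ∧ l ∧ l, g(b ∨ j, c ∨ c ∨ j ∨ l, b), c) ∧ g(g(g(c, c, l), c ∨ l, b ∧ b ∧ c), g(b ∧ l ∧ l ∧ l, c ∨ c ∨ l, l ∧ l ∧ l), b ∨ c ∨ j ∨ j ∧ j ∨ l) ∧ g(l ∧ l, b ∧ c, g(c, j, j)), l, b), l, b)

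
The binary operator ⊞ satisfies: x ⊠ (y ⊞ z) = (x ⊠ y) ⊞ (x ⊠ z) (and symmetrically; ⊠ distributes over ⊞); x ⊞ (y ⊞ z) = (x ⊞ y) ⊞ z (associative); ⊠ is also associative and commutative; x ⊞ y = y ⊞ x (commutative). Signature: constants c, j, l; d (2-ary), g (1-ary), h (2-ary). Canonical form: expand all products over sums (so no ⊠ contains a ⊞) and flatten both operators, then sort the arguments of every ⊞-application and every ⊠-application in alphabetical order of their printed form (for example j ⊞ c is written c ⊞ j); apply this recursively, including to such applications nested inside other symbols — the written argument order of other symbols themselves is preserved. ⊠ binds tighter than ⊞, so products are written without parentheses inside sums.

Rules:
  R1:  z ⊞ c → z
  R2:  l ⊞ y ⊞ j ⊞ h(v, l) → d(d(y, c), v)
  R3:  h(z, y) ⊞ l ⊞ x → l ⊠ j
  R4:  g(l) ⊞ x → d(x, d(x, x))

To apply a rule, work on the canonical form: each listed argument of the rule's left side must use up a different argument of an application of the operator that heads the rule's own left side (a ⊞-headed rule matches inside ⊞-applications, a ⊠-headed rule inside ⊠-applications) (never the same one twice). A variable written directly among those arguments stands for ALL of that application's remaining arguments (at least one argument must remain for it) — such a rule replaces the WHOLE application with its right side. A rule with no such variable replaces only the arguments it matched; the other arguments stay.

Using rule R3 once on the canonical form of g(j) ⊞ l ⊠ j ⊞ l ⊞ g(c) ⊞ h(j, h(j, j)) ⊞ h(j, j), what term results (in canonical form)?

Canonical form:  g(c) ⊞ g(j) ⊞ h(j, h(j, j)) ⊞ h(j, j) ⊞ j ⊠ l ⊞ l
Match R3:  consume h(j, h(j, j)), l;  x := g(c) ⊞ g(j) ⊞ h(j, j) ⊞ j ⊠ l, y := h(j, j), z := j
The variable takes the whole remainder — replace the entire application.
Giving:  j ⊠ l

Answer: j ⊠ l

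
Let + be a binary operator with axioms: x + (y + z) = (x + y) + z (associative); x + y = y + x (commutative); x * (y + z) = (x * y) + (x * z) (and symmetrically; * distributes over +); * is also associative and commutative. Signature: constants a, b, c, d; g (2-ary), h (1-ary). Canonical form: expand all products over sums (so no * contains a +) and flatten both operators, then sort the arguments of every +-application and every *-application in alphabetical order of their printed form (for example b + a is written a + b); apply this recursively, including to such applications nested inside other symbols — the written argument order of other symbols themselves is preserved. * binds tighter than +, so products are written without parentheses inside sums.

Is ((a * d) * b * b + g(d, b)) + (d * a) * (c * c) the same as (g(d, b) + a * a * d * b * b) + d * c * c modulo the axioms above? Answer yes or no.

Answer: no — a * b * b * d + a * c * c * d + g(d, b) vs a * a * b * b * d + c * c * d + g(d, b)

Derivation:
Left:  ((a * d) * b * b + g(d, b)) + (d * a) * (c * c)
  Flatten:  a * b * b * d + g(d, b) + a * c * c * d
  Sort:  a * b * b * d + a * c * c * d + g(d, b)
Right:  (g(d, b) + a * a * d * b * b) + d * c * c
  Flatten:  g(d, b) + a * a * b * b * d + c * c * d
  Order the arguments:  a * a * b * b * d + c * c * d + g(d, b)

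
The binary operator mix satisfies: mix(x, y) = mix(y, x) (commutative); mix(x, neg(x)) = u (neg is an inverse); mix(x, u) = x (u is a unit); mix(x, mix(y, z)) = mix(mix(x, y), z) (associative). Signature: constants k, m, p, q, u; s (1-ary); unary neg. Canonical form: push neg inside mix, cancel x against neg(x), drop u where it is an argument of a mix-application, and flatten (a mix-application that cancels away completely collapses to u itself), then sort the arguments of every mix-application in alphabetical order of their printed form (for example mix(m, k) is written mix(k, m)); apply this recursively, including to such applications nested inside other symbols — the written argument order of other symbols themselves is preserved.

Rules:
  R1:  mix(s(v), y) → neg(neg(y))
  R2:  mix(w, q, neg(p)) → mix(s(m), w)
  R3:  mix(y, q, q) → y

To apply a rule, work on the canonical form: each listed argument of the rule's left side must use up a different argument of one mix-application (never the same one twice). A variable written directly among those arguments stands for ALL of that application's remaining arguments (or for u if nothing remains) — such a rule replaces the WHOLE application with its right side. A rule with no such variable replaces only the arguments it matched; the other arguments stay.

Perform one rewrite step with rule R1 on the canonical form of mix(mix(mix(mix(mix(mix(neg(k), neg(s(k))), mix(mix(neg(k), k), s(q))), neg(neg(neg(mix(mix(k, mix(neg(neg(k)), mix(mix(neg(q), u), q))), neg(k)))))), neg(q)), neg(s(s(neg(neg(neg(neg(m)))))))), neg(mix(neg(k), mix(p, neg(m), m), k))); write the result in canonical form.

Answer: mix(neg(k), neg(k), neg(p), neg(q), neg(s(k)), neg(s(s(m))))

Derivation:
Canonical form:  mix(neg(k), neg(k), neg(p), neg(q), neg(s(k)), neg(s(s(m))), s(q))
R1 matches:  uses s(q);  v := q, y := mix(neg(k), neg(k), neg(p), neg(q), neg(s(k)), neg(s(s(m))))
The variable takes the whole remainder — replace the entire application.
New term:  mix(neg(k), neg(k), neg(p), neg(q), neg(s(k)), neg(s(s(m))))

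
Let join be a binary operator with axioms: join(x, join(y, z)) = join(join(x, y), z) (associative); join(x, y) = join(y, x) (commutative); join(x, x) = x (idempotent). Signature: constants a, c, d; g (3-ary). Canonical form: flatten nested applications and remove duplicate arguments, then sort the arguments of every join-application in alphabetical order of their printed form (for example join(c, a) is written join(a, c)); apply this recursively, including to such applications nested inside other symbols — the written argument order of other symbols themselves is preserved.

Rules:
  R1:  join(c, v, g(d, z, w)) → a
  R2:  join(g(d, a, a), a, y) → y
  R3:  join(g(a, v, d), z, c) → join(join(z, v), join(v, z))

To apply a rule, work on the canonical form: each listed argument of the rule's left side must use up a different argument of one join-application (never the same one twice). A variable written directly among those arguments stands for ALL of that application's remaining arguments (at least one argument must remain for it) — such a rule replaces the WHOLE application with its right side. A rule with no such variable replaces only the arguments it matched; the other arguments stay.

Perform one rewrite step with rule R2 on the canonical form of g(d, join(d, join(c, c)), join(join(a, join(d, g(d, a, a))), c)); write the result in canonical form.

Canonical form:  g(d, join(c, d), join(a, c, d, g(d, a, a)))
Apply R2:  consuming a, g(d, a, a);  y := join(c, d)
The extension variable absorbs all remaining arguments, so the whole application is rewritten.
New term:  g(d, join(c, d), join(c, d))

Answer: g(d, join(c, d), join(c, d))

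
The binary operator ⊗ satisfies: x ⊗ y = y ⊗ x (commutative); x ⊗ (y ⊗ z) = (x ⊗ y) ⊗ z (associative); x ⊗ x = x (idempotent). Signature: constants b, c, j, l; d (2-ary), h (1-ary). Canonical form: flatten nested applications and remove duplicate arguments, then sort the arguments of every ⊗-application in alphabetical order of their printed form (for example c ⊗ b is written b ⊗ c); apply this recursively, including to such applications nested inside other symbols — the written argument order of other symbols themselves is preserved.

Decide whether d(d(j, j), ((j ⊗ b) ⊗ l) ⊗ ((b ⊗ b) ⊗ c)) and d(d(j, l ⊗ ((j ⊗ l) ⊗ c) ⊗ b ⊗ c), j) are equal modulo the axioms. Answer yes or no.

Answer: no — d(d(j, j), b ⊗ c ⊗ j ⊗ l) vs d(d(j, b ⊗ c ⊗ j ⊗ l), j)

Derivation:
Left:  d(d(j, j), ((j ⊗ b) ⊗ l) ⊗ ((b ⊗ b) ⊗ c))
  Focus inside:  ((j ⊗ b) ⊗ l) ⊗ ((b ⊗ b) ⊗ c)
  Un-nest:  j ⊗ b ⊗ l ⊗ b ⊗ b ⊗ c
  Drop duplicates:  drop duplicate b, b
  Order the arguments:  b ⊗ c ⊗ j ⊗ l
  Reassemble:  d(d(j, j), b ⊗ c ⊗ j ⊗ l)
Right:  d(d(j, l ⊗ ((j ⊗ l) ⊗ c) ⊗ b ⊗ c), j)
  Descend into:  l ⊗ ((j ⊗ l) ⊗ c) ⊗ b ⊗ c
  Merge nested applications:  l ⊗ j ⊗ l ⊗ c ⊗ b ⊗ c
  Idempotence:  drop duplicate l, c
  Sort arguments:  b ⊗ c ⊗ j ⊗ l
  Reassemble:  d(d(j, b ⊗ c ⊗ j ⊗ l), j)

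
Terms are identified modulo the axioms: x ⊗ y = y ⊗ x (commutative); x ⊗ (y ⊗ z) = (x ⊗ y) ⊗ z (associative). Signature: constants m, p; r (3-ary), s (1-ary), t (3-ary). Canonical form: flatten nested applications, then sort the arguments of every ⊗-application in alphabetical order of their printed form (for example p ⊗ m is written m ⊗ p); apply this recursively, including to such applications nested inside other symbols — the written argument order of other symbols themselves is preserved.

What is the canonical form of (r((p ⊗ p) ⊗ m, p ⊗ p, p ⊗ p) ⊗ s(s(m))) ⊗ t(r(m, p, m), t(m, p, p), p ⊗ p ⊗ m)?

Answer: r(m ⊗ p ⊗ p, p ⊗ p, p ⊗ p) ⊗ s(s(m)) ⊗ t(r(m, p, m), t(m, p, p), m ⊗ p ⊗ p)

Derivation:
Merge nested applications:  r((p ⊗ p) ⊗ m, p ⊗ p, p ⊗ p) ⊗ s(s(m)) ⊗ t(r(m, p, m), t(m, p, p), p ⊗ p ⊗ m)
Inside:  r((p ⊗ p) ⊗ m, p ⊗ p, p ⊗ p)  →  r(m ⊗ p ⊗ p, p ⊗ p, p ⊗ p)
Inside:  t(r(m, p, m), t(m, p, p), p ⊗ p ⊗ m)  →  t(r(m, p, m), t(m, p, p), m ⊗ p ⊗ p)
Sort:  r(m ⊗ p ⊗ p, p ⊗ p, p ⊗ p) ⊗ s(s(m)) ⊗ t(r(m, p, m), t(m, p, p), m ⊗ p ⊗ p)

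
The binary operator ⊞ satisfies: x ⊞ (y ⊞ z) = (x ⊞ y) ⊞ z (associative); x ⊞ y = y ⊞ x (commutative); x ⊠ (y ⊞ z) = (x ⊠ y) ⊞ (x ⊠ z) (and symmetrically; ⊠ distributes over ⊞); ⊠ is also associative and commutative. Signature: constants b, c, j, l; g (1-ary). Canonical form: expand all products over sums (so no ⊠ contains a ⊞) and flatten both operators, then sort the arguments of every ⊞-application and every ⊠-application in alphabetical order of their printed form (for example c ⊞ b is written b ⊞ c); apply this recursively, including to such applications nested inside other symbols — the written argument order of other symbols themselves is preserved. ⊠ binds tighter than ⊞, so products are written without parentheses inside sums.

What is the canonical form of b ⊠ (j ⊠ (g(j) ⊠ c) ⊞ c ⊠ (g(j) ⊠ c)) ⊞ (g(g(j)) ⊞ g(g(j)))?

Expand:  b ⊠ c ⊠ g(j) ⊠ j ⊞ b ⊠ c ⊠ c ⊠ g(j) ⊞ g(g(j)) ⊞ g(g(j))
Sort arguments:  b ⊠ c ⊠ c ⊠ g(j) ⊞ b ⊠ c ⊠ g(j) ⊠ j ⊞ g(g(j)) ⊞ g(g(j))

Answer: b ⊠ c ⊠ c ⊠ g(j) ⊞ b ⊠ c ⊠ g(j) ⊠ j ⊞ g(g(j)) ⊞ g(g(j))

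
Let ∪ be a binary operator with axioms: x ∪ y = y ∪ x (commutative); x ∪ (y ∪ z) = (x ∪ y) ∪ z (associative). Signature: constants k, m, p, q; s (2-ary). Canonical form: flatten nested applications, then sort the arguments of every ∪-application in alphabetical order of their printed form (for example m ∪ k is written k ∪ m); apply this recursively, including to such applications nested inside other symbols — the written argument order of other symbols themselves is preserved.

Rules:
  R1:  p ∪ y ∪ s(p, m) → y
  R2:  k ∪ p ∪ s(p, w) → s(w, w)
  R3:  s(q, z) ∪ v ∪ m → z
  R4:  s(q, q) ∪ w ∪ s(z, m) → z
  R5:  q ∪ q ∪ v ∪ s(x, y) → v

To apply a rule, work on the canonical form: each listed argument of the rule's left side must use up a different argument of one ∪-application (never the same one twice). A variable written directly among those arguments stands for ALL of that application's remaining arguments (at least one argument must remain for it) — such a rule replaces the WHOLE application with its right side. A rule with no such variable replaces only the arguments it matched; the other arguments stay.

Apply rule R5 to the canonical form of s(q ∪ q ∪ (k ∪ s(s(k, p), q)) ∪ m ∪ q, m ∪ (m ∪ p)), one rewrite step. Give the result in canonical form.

Answer: s(k ∪ m ∪ q, m ∪ m ∪ p)

Derivation:
Canonical form:  s(k ∪ m ∪ q ∪ q ∪ q ∪ s(s(k, p), q), m ∪ m ∪ p)
Apply R5:  consuming q, q, s(s(k, p), q);  v := k ∪ m ∪ q, x := s(k, p), y := q
The variable takes the whole remainder — replace the entire application.
Giving:  s(k ∪ m ∪ q, m ∪ m ∪ p)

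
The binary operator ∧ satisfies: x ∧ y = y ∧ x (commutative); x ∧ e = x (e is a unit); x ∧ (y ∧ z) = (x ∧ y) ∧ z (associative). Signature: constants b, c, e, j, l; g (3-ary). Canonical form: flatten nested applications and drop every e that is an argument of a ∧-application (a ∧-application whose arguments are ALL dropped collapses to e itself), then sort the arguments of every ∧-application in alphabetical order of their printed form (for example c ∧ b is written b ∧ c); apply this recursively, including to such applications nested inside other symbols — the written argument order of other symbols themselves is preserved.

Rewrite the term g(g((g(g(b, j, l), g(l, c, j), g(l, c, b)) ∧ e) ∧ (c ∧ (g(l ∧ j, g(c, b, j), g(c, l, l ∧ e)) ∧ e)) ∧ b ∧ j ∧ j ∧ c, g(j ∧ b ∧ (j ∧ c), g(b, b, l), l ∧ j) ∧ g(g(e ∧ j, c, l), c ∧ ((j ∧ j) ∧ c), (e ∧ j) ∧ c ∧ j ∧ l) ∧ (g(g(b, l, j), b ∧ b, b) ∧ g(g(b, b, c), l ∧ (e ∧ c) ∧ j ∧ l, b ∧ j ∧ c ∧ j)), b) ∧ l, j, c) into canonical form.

Work inside:  g((g(g(b, j, l), g(l, c, j), g(l, c, b)) ∧ e) ∧ (c ∧ (g(l ∧ j, g(c, b, j), g(c, l, l ∧ e)) ∧ e)) ∧ b ∧ j ∧ j ∧ c, g(j ∧ b ∧ (j ∧ c), g(b, b, l), l ∧ j) ∧ g(g(e ∧ j, c, l), c ∧ ((j ∧ j) ∧ c), (e ∧ j) ∧ c ∧ j ∧ l) ∧ (g(g(b, l, j), b ∧ b, b) ∧ g(g(b, b, c), l ∧ (e ∧ c) ∧ j ∧ l, b ∧ j ∧ c ∧ j)), b) ∧ l
Inside:  g((g(g(b, j, l), g(l, c, j), g(l, c, b)) ∧ e) ∧ (c ∧ (g(l ∧ j, g(c, b, j), g(c, l, l ∧ e)) ∧ e)) ∧ b ∧ j ∧ j ∧ c, g(j ∧ b ∧ (j ∧ c), g(b, b, l), l ∧ j) ∧ g(g(e ∧ j, c, l), c ∧ ((j ∧ j) ∧ c), (e ∧ j) ∧ c ∧ j ∧ l) ∧ (g(g(b, l, j), b ∧ b, b) ∧ g(g(b, b, c), l ∧ (e ∧ c) ∧ j ∧ l, b ∧ j ∧ c ∧ j)), b)  →  g(b ∧ c ∧ c ∧ g(g(b, j, l), g(l, c, j), g(l, c, b)) ∧ g(j ∧ l, g(c, b, j), g(c, l, l)) ∧ j ∧ j, g(b ∧ c ∧ j ∧ j, g(b, b, l), j ∧ l) ∧ g(g(b, b, c), c ∧ j ∧ l ∧ l, b ∧ c ∧ j ∧ j) ∧ g(g(b, l, j), b ∧ b, b) ∧ g(g(j, c, l), c ∧ c ∧ j ∧ j, c ∧ j ∧ j ∧ l), b)
Sort arguments:  g(b ∧ c ∧ c ∧ g(g(b, j, l), g(l, c, j), g(l, c, b)) ∧ g(j ∧ l, g(c, b, j), g(c, l, l)) ∧ j ∧ j, g(b ∧ c ∧ j ∧ j, g(b, b, l), j ∧ l) ∧ g(g(b, b, c), c ∧ j ∧ l ∧ l, b ∧ c ∧ j ∧ j) ∧ g(g(b, l, j), b ∧ b, b) ∧ g(g(j, c, l), c ∧ c ∧ j ∧ j, c ∧ j ∧ j ∧ l), b) ∧ l
Put back:  g(g(b ∧ c ∧ c ∧ g(g(b, j, l), g(l, c, j), g(l, c, b)) ∧ g(j ∧ l, g(c, b, j), g(c, l, l)) ∧ j ∧ j, g(b ∧ c ∧ j ∧ j, g(b, b, l), j ∧ l) ∧ g(g(b, b, c), c ∧ j ∧ l ∧ l, b ∧ c ∧ j ∧ j) ∧ g(g(b, l, j), b ∧ b, b) ∧ g(g(j, c, l), c ∧ c ∧ j ∧ j, c ∧ j ∧ j ∧ l), b) ∧ l, j, c)

Answer: g(g(b ∧ c ∧ c ∧ g(g(b, j, l), g(l, c, j), g(l, c, b)) ∧ g(j ∧ l, g(c, b, j), g(c, l, l)) ∧ j ∧ j, g(b ∧ c ∧ j ∧ j, g(b, b, l), j ∧ l) ∧ g(g(b, b, c), c ∧ j ∧ l ∧ l, b ∧ c ∧ j ∧ j) ∧ g(g(b, l, j), b ∧ b, b) ∧ g(g(j, c, l), c ∧ c ∧ j ∧ j, c ∧ j ∧ j ∧ l), b) ∧ l, j, c)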